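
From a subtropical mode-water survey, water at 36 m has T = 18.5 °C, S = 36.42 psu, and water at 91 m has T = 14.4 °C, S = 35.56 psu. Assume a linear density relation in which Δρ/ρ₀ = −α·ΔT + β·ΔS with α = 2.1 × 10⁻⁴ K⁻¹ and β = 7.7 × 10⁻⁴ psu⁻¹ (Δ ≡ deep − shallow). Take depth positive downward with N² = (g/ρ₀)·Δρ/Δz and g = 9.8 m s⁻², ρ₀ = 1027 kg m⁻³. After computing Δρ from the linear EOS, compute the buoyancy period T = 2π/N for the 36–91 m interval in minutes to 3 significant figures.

17.6 min

ΔT = -4.1 K, ΔS = -0.86 psu (deep − shallow).
Δρ/ρ₀ = −αΔT + βΔS = 8.61 × 10⁻⁴ − 6.622 × 10⁻⁴ = 1.988 × 10⁻⁴, so Δρ ≈ 0.2042 kg m⁻³.
N² = (g/ρ₀)·Δρ/Δz = g·(Δρ/ρ₀)/Δz = 9.8 × 1.988 × 10⁻⁴ / 55 = 3.5423 × 10⁻⁵ s⁻².
N = √(3.5423 × 10⁻⁵) = 5.9517 × 10⁻³ rad s⁻¹ → T = 2π/N = 1.0557 × 10³ s = 17.595 min ≈ 17.6 min.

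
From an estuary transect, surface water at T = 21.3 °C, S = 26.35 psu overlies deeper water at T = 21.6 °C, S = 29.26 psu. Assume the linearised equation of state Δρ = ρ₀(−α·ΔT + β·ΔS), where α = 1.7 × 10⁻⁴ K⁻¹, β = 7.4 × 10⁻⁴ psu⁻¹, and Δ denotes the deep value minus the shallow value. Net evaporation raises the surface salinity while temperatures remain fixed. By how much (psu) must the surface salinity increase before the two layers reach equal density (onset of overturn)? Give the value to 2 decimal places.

Neutral buoyancy requires −α(T_deep − T_surf) + β(S_deep − S_surf′) = 0.
S_surf′ = S_deep − (α/β)·ΔT = 29.26 − (1.7 × 10⁻⁴/7.4 × 10⁻⁴)·(+0.3) = 29.1911 psu.
Increase required: 29.1911 − 26.35 = 2.8411 psu.

2.84 psu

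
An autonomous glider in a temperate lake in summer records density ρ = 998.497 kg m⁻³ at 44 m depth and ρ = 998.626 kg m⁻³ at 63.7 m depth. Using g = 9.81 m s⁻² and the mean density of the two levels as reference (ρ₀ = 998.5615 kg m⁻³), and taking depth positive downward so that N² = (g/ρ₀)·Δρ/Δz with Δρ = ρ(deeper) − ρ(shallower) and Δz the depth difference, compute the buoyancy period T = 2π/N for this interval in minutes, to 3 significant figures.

Δρ = 998.626 − 998.497 = 0.129 kg m⁻³ over Δz = 63.7 − 44 = 19.7 m.
N² = (9.81/998.5615) × (0.129/19.7) = 6.4331 × 10⁻⁵ s⁻².
N = √(6.4331 × 10⁻⁵) = 8.0207 × 10⁻³ rad s⁻¹, so T = 2π/N = 783.37 s = 13.056 min ≈ 13.1 min.

13.1 min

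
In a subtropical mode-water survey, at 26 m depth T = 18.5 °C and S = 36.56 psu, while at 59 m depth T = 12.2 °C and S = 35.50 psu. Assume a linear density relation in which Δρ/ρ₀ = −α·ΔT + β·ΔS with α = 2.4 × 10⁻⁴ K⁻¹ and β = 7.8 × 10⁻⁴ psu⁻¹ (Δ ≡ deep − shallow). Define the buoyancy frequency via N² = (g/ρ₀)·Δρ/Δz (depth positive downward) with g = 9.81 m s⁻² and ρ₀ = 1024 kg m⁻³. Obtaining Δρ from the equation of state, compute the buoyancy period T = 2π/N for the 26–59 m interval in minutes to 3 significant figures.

7.34 min

ΔT = -6.3 K, ΔS = -1.06 psu (deep − shallow).
Δρ/ρ₀ = −αΔT + βΔS = 1.512 × 10⁻³ − 8.268 × 10⁻⁴ = 6.852 × 10⁻⁴, so Δρ ≈ 0.7016 kg m⁻³.
N² = (g/ρ₀)·Δρ/Δz = g·(Δρ/ρ₀)/Δz = 9.81 × 6.852 × 10⁻⁴ / 33 = 2.0369 × 10⁻⁴ s⁻².
N = √(2.0369 × 10⁻⁴) = 0.014272 rad s⁻¹ → T = 2π/N = 440.25 s = 7.3375 min ≈ 7.34 min.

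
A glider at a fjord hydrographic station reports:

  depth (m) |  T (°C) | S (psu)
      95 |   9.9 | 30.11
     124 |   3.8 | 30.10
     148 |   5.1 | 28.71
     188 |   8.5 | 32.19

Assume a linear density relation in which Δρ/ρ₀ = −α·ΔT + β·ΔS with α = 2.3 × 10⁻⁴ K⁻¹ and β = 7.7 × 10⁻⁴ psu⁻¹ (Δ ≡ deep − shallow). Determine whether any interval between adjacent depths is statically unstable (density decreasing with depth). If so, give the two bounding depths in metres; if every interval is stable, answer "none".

124–148 m

Evaluate Δρ/ρ₀ = −αΔT + βΔS across each adjacent pair:
  95–124 m: −αΔT+βΔS = −(2.3 × 10⁻⁴)(-6.1)+(7.7 × 10⁻⁴)(-0.01) = 1.4 × 10⁻³ → stable
  124–148 m: −αΔT+βΔS = −(2.3 × 10⁻⁴)(+1.3)+(7.7 × 10⁻⁴)(-1.39) = -1.4 × 10⁻³ → UNSTABLE
  148–188 m: −αΔT+βΔS = −(2.3 × 10⁻⁴)(+3.4)+(7.7 × 10⁻⁴)(+3.48) = 1.9 × 10⁻³ → stable
The 124–148 m interval has Δρ < 0: lighter water underlies denser water.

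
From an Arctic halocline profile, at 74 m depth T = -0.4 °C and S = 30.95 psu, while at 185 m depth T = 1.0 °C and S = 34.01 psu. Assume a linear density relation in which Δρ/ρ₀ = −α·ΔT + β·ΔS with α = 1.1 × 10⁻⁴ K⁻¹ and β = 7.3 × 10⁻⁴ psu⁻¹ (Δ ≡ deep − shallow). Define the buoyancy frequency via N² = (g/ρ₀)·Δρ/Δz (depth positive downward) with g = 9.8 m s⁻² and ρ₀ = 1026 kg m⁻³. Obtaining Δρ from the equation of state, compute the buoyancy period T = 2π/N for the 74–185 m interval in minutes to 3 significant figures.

7.73 min

ΔT = +1.4 K, ΔS = +3.06 psu (deep − shallow).
Δρ/ρ₀ = −αΔT + βΔS = -1.54 × 10⁻⁴ + 2.2338 × 10⁻³ = 2.0798 × 10⁻³, so Δρ ≈ 2.134 kg m⁻³.
N² = (g/ρ₀)·Δρ/Δz = g·(Δρ/ρ₀)/Δz = 9.8 × 2.0798 × 10⁻³ / 111 = 1.8362 × 10⁻⁴ s⁻².
N = √(1.8362 × 10⁻⁴) = 0.013551 rad s⁻¹ → T = 2π/N = 463.67 s = 7.7278 min ≈ 7.73 min.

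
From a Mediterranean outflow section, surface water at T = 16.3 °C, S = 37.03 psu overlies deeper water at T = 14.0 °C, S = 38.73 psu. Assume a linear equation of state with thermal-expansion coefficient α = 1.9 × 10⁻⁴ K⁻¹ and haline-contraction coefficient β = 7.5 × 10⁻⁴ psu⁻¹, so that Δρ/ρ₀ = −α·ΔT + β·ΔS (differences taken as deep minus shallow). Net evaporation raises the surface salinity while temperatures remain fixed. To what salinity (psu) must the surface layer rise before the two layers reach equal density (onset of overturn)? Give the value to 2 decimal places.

39.31 psu

Neutral buoyancy requires −α(T_deep − T_surf) + β(S_deep − S_surf′) = 0.
S_surf′ = S_deep − (α/β)·ΔT = 38.73 − (1.9 × 10⁻⁴/7.5 × 10⁻⁴)·(-2.3) = 39.3127 psu.
Increase required: 39.3127 − 37.03 = 2.2827 psu.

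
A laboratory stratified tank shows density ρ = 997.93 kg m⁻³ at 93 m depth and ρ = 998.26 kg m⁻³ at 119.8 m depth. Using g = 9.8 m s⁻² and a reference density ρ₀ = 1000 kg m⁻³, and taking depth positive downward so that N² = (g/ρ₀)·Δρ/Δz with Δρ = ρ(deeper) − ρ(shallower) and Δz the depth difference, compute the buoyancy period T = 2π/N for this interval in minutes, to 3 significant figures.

9.53 min

Δρ = 998.26 − 997.93 = 0.33 kg m⁻³ over Δz = 119.8 − 93 = 26.8 m.
N² = (9.8/1000) × (0.33/26.8) = 1.2067 × 10⁻⁴ s⁻².
N = √(1.2067 × 10⁻⁴) = 0.010985 rad s⁻¹, so T = 2π/N = 571.98 s = 9.5330 min ≈ 9.53 min.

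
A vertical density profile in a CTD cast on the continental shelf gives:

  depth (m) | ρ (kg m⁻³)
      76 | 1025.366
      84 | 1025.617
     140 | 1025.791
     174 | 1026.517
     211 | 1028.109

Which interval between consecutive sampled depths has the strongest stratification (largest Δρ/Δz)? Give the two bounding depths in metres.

Compute the density gradient over each adjacent pair:
  76–84 m: Δρ/Δz = 0.251/8 = 0.031 kg m⁻⁴
  84–140 m: Δρ/Δz = 0.174/56 = 3.1 × 10⁻³ kg m⁻⁴
  140–174 m: Δρ/Δz = 0.726/34 = 0.021 kg m⁻⁴
  174–211 m: Δρ/Δz = 1.592/37 = 0.043 kg m⁻⁴
The largest gradient is in the 174–211 m interval — the pycnocline.

174–211 m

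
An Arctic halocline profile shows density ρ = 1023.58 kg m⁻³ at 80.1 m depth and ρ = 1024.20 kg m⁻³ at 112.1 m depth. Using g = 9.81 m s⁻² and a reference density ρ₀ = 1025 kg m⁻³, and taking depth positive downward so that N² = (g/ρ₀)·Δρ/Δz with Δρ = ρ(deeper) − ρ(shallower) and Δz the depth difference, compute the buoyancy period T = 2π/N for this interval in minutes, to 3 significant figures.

Δρ = 1024.20 − 1023.58 = 0.62 kg m⁻³ over Δz = 112.1 − 80.1 = 32 m.
N² = (9.81/1025) × (0.62/32) = 1.8543 × 10⁻⁴ s⁻².
N = √(1.8543 × 10⁻⁴) = 0.013617 rad s⁻¹, so T = 2π/N = 461.42 s = 7.6903 min ≈ 7.69 min.

7.69 min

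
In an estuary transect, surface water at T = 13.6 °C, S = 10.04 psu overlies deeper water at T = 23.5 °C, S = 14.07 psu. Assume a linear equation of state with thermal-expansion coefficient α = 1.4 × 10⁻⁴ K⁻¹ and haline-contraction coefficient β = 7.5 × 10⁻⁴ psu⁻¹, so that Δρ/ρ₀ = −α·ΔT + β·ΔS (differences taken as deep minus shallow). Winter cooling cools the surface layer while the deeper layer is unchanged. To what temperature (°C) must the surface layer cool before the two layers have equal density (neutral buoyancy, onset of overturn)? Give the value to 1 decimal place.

Neutral buoyancy requires Δρ = 0, i.e. −α(T_deep − T_surf′) + β(S_deep − S_surf) = 0.
T_surf′ = T_deep − (β/α)·ΔS = 23.5 − (7.5 × 10⁻⁴/1.4 × 10⁻⁴)·(+4.03) = 1.911 °C.
Cooling required: 13.6 − (1.911) = 11.689 °C.

1.9 °C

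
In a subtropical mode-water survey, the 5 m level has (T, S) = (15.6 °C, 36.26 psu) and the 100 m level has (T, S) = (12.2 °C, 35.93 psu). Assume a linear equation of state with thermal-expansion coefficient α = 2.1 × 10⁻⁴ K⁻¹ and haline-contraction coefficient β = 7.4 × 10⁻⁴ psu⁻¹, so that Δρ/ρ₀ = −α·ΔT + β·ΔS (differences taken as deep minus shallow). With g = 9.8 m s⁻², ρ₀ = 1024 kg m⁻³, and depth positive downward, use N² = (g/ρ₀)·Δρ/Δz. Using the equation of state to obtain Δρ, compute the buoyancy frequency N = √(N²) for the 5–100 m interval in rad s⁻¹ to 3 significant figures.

6.96 × 10⁻³ rad s⁻¹

ΔT = -3.4 K, ΔS = -0.33 psu (deep − shallow).
Δρ/ρ₀ = −αΔT + βΔS = 7.14 × 10⁻⁴ − 2.442 × 10⁻⁴ = 4.698 × 10⁻⁴, so Δρ ≈ 0.4811 kg m⁻³.
N² = (g/ρ₀)·Δρ/Δz = g·(Δρ/ρ₀)/Δz = 9.8 × 4.698 × 10⁻⁴ / 95 = 4.8464 × 10⁻⁵ s⁻².
N = √(4.8464 × 10⁻⁵) = 6.9616 × 10⁻³ rad s⁻¹ ≈ 6.96 × 10⁻³ rad s⁻¹.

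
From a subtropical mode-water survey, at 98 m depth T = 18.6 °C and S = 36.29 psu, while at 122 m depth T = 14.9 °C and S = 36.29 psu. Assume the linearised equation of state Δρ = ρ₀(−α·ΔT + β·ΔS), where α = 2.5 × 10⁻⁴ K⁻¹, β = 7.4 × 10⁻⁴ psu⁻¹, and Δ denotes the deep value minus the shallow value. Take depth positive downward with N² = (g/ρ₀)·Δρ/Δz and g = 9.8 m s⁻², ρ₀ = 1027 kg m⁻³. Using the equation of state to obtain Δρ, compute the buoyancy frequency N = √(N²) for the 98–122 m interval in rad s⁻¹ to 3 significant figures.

ΔT = -3.7 K, ΔS = +0.00 psu (deep − shallow).
Δρ/ρ₀ = −αΔT + βΔS = 9.25 × 10⁻⁴ + 0 = 9.25 × 10⁻⁴, so Δρ ≈ 0.9500 kg m⁻³.
N² = (g/ρ₀)·Δρ/Δz = g·(Δρ/ρ₀)/Δz = 9.8 × 9.25 × 10⁻⁴ / 24 = 3.7771 × 10⁻⁴ s⁻².
N = √(3.7771 × 10⁻⁴) = 0.019435 rad s⁻¹ ≈ 0.0194 rad s⁻¹.

0.0194 rad s⁻¹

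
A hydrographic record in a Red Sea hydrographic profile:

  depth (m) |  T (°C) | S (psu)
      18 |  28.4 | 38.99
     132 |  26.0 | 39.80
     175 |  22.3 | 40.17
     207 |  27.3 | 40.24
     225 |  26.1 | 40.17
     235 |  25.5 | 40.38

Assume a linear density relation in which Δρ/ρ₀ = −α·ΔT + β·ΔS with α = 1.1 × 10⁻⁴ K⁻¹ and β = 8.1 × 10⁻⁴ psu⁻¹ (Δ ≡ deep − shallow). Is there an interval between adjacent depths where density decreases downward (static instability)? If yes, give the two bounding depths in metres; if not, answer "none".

Evaluate Δρ/ρ₀ = −αΔT + βΔS across each adjacent pair:
  18–132 m: −αΔT+βΔS = −(1.1 × 10⁻⁴)(-2.4)+(8.1 × 10⁻⁴)(+0.81) = 9.2 × 10⁻⁴ → stable
  132–175 m: −αΔT+βΔS = −(1.1 × 10⁻⁴)(-3.7)+(8.1 × 10⁻⁴)(+0.37) = 7.1 × 10⁻⁴ → stable
  175–207 m: −αΔT+βΔS = −(1.1 × 10⁻⁴)(+5.0)+(8.1 × 10⁻⁴)(+0.07) = -4.9 × 10⁻⁴ → UNSTABLE
  207–225 m: −αΔT+βΔS = −(1.1 × 10⁻⁴)(-1.2)+(8.1 × 10⁻⁴)(-0.07) = 7.5 × 10⁻⁵ → stable
  225–235 m: −αΔT+βΔS = −(1.1 × 10⁻⁴)(-0.6)+(8.1 × 10⁻⁴)(+0.21) = 2.4 × 10⁻⁴ → stable
The 175–207 m interval has Δρ < 0: lighter water underlies denser water.

175–207 m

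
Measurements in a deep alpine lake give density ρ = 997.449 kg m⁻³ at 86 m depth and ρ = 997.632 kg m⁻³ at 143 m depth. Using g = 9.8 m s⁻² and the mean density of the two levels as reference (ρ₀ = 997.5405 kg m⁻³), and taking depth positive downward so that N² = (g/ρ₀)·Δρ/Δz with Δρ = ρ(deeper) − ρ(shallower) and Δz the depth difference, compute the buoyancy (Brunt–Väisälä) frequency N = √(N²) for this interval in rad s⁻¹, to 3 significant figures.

Δρ = 997.632 − 997.449 = 0.183 kg m⁻³ over Δz = 143 − 86 = 57 m.
N² = (9.8/997.5405) × (0.183/57) = 3.1541 × 10⁻⁵ s⁻².
N = √(3.1541 × 10⁻⁵) = 5.6161 × 10⁻³ rad s⁻¹ ≈ 5.62 × 10⁻³ rad s⁻¹.
Since Δρ > 0 the layer is stably stratified.

5.62 × 10⁻³ rad s⁻¹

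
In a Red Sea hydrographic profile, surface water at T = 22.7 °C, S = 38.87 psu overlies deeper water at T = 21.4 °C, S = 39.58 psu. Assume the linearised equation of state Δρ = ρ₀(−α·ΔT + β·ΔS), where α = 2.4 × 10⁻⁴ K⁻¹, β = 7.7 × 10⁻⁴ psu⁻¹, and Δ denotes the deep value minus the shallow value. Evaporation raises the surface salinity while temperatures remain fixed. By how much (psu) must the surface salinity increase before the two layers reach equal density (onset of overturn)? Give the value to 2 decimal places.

1.12 psu

Neutral buoyancy requires −α(T_deep − T_surf) + β(S_deep − S_surf′) = 0.
S_surf′ = S_deep − (α/β)·ΔT = 39.58 − (2.4 × 10⁻⁴/7.7 × 10⁻⁴)·(-1.3) = 39.9852 psu.
Increase required: 39.9852 − 38.87 = 1.1152 psu.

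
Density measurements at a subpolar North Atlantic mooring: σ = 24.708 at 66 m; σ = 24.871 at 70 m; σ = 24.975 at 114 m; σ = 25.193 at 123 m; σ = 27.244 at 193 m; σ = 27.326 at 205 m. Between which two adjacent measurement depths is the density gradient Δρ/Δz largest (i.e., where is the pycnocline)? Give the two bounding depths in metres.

Compute the density gradient over each adjacent pair:
  66–70 m: Δρ/Δz = 0.163/4 = 0.041 kg m⁻⁴
  70–114 m: Δρ/Δz = 0.104/44 = 2.4 × 10⁻³ kg m⁻⁴
  114–123 m: Δρ/Δz = 0.218/9 = 0.024 kg m⁻⁴
  123–193 m: Δρ/Δz = 2.051/70 = 0.029 kg m⁻⁴
  193–205 m: Δρ/Δz = 0.082/12 = 6.8 × 10⁻³ kg m⁻⁴
The largest gradient is in the 66–70 m interval — the pycnocline.

66–70 m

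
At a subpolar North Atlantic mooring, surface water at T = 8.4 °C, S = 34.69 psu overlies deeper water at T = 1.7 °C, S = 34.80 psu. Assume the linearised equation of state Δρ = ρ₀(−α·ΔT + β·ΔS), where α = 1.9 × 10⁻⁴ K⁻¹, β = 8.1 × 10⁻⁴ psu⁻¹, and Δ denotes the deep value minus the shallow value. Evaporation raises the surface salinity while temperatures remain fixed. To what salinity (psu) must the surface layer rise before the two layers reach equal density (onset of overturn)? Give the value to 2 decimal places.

Neutral buoyancy requires −α(T_deep − T_surf) + β(S_deep − S_surf′) = 0.
S_surf′ = S_deep − (α/β)·ΔT = 34.80 − (1.9 × 10⁻⁴/8.1 × 10⁻⁴)·(-6.7) = 36.3716 psu.
Increase required: 36.3716 − 34.69 = 1.6816 psu.

36.37 psu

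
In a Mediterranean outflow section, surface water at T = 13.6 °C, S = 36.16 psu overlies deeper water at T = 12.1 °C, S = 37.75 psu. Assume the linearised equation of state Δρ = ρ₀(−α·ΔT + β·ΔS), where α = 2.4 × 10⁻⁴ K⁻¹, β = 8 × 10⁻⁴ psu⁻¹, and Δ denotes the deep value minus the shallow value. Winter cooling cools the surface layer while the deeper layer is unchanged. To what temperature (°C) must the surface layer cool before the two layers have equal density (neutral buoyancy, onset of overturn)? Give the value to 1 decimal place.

Neutral buoyancy requires Δρ = 0, i.e. −α(T_deep − T_surf′) + β(S_deep − S_surf) = 0.
T_surf′ = T_deep − (β/α)·ΔS = 12.1 − (8 × 10⁻⁴/2.4 × 10⁻⁴)·(+1.59) = 6.800 °C.
Cooling required: 13.6 − (6.800) = 6.800 °C.

6.8 °C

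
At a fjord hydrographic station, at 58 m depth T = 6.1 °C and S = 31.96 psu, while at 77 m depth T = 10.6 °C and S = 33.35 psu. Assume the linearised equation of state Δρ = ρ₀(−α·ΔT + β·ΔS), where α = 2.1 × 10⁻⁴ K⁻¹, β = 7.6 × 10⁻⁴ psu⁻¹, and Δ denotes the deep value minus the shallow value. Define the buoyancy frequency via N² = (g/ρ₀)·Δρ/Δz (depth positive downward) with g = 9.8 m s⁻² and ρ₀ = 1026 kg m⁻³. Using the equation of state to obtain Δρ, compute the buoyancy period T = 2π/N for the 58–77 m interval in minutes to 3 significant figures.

ΔT = +4.5 K, ΔS = +1.39 psu (deep − shallow).
Δρ/ρ₀ = −αΔT + βΔS = -9.45 × 10⁻⁴ + 1.0564 × 10⁻³ = 1.114 × 10⁻⁴, so Δρ ≈ 0.1143 kg m⁻³.
N² = (g/ρ₀)·Δρ/Δz = g·(Δρ/ρ₀)/Δz = 9.8 × 1.114 × 10⁻⁴ / 19 = 5.7459 × 10⁻⁵ s⁻².
N = √(5.7459 × 10⁻⁵) = 7.5802 × 10⁻³ rad s⁻¹ → T = 2π/N = 828.89 s = 13.815 min ≈ 13.8 min.

13.8 min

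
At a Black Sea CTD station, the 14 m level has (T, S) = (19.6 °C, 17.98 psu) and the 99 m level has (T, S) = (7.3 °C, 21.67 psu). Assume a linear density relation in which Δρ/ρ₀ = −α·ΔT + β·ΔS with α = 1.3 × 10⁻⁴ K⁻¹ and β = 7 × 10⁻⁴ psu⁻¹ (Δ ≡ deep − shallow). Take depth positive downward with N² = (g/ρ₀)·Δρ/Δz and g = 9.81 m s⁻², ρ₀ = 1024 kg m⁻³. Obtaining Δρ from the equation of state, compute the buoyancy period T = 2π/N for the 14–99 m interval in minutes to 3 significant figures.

4.77 min

ΔT = -12.3 K, ΔS = +3.69 psu (deep − shallow).
Δρ/ρ₀ = −αΔT + βΔS = 1.599 × 10⁻³ + 2.583 × 10⁻³ = 4.182 × 10⁻³, so Δρ ≈ 4.282 kg m⁻³.
N² = (g/ρ₀)·Δρ/Δz = g·(Δρ/ρ₀)/Δz = 9.81 × 4.182 × 10⁻³ / 85 = 4.8265 × 10⁻⁴ s⁻².
N = √(4.8265 × 10⁻⁴) = 0.021969 rad s⁻¹ → T = 2π/N = 286.00 s = 4.7667 min ≈ 4.77 min.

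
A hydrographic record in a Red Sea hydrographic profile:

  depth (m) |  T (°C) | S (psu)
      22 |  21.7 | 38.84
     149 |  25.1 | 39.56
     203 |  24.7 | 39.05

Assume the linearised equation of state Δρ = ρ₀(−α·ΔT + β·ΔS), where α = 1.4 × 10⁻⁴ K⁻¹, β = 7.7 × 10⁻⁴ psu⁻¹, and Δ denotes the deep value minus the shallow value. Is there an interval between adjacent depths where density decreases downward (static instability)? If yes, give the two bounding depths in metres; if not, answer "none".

Evaluate Δρ/ρ₀ = −αΔT + βΔS across each adjacent pair:
  22–149 m: −αΔT+βΔS = −(1.4 × 10⁻⁴)(+3.4)+(7.7 × 10⁻⁴)(+0.72) = 7.8 × 10⁻⁵ → stable
  149–203 m: −αΔT+βΔS = −(1.4 × 10⁻⁴)(-0.4)+(7.7 × 10⁻⁴)(-0.51) = -3.4 × 10⁻⁴ → UNSTABLE
The 149–203 m interval has Δρ < 0: lighter water underlies denser water.

149–203 m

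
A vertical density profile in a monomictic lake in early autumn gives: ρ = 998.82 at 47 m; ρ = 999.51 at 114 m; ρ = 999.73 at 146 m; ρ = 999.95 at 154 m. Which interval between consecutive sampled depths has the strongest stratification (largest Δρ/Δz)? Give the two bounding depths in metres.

Compute the density gradient over each adjacent pair:
  47–114 m: Δρ/Δz = 0.69/67 = 0.010 kg m⁻⁴
  114–146 m: Δρ/Δz = 0.22/32 = 6.9 × 10⁻³ kg m⁻⁴
  146–154 m: Δρ/Δz = 0.22/8 = 0.028 kg m⁻⁴
The largest gradient is in the 146–154 m interval — the pycnocline.

146–154 m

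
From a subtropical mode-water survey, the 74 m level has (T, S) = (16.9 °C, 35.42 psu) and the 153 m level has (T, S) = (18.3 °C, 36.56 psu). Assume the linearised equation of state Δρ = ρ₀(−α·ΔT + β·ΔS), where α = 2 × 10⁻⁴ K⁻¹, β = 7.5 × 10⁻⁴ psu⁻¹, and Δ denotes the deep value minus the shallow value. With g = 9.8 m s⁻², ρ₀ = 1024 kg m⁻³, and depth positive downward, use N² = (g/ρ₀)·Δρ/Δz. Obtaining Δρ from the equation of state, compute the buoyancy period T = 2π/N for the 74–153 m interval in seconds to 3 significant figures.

ΔT = +1.4 K, ΔS = +1.14 psu (deep − shallow).
Δρ/ρ₀ = −αΔT + βΔS = -2.80 × 10⁻⁴ + 8.55 × 10⁻⁴ = 5.75 × 10⁻⁴, so Δρ ≈ 0.5888 kg m⁻³.
N² = (g/ρ₀)·Δρ/Δz = g·(Δρ/ρ₀)/Δz = 9.8 × 5.75 × 10⁻⁴ / 79 = 7.1329 × 10⁻⁵ s⁻².
N = √(7.1329 × 10⁻⁵) = 8.4456 × 10⁻³ rad s⁻¹ → T = 2π/N = 743.96 s ≈ 744 s.

744 s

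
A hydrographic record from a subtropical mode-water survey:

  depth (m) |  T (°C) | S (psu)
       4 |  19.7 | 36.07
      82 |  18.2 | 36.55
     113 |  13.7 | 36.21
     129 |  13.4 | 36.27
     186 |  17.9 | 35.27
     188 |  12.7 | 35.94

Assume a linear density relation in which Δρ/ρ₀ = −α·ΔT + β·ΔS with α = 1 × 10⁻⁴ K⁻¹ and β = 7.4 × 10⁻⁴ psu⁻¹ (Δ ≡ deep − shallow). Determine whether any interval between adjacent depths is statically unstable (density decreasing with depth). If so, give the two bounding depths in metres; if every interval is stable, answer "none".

129–186 m

Evaluate Δρ/ρ₀ = −αΔT + βΔS across each adjacent pair:
  4–82 m: −αΔT+βΔS = −(1 × 10⁻⁴)(-1.5)+(7.4 × 10⁻⁴)(+0.48) = 5.1 × 10⁻⁴ → stable
  82–113 m: −αΔT+βΔS = −(1 × 10⁻⁴)(-4.5)+(7.4 × 10⁻⁴)(-0.34) = 2.0 × 10⁻⁴ → stable
  113–129 m: −αΔT+βΔS = −(1 × 10⁻⁴)(-0.3)+(7.4 × 10⁻⁴)(+0.06) = 7.4 × 10⁻⁵ → stable
  129–186 m: −αΔT+βΔS = −(1 × 10⁻⁴)(+4.5)+(7.4 × 10⁻⁴)(-1.00) = -1.2 × 10⁻³ → UNSTABLE
  186–188 m: −αΔT+βΔS = −(1 × 10⁻⁴)(-5.2)+(7.4 × 10⁻⁴)(+0.67) = 1.0 × 10⁻³ → stable
The 129–186 m interval has Δρ < 0: lighter water underlies denser water.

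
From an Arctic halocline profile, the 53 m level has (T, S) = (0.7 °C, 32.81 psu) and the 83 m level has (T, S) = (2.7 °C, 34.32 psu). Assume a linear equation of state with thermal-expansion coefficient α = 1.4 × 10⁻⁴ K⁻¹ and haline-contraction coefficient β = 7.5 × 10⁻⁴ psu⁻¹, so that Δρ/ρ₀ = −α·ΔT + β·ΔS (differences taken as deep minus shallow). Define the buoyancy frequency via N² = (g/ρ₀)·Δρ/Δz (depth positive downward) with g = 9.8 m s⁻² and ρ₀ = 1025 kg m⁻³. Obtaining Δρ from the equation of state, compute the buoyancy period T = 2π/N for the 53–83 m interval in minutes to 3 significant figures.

6.28 min

ΔT = +2.0 K, ΔS = +1.51 psu (deep − shallow).
Δρ/ρ₀ = −αΔT + βΔS = -2.80 × 10⁻⁴ + 1.1325 × 10⁻³ = 8.525 × 10⁻⁴, so Δρ ≈ 0.8738 kg m⁻³.
N² = (g/ρ₀)·Δρ/Δz = g·(Δρ/ρ₀)/Δz = 9.8 × 8.525 × 10⁻⁴ / 30 = 2.7848 × 10⁻⁴ s⁻².
N = √(2.7848 × 10⁻⁴) = 0.016688 rad s⁻¹ → T = 2π/N = 376.51 s = 6.2752 min ≈ 6.28 min.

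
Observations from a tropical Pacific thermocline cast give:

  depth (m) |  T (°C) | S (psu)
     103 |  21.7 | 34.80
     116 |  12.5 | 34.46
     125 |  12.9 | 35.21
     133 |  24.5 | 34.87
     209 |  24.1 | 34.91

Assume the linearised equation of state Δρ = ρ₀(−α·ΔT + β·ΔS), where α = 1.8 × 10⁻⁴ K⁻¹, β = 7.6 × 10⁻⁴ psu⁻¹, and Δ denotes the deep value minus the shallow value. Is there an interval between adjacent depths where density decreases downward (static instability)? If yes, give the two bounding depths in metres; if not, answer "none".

125–133 m

Evaluate Δρ/ρ₀ = −αΔT + βΔS across each adjacent pair:
  103–116 m: −αΔT+βΔS = −(1.8 × 10⁻⁴)(-9.2)+(7.6 × 10⁻⁴)(-0.34) = 1.4 × 10⁻³ → stable
  116–125 m: −αΔT+βΔS = −(1.8 × 10⁻⁴)(+0.4)+(7.6 × 10⁻⁴)(+0.75) = 5.0 × 10⁻⁴ → stable
  125–133 m: −αΔT+βΔS = −(1.8 × 10⁻⁴)(+11.6)+(7.6 × 10⁻⁴)(-0.34) = -2.3 × 10⁻³ → UNSTABLE
  133–209 m: −αΔT+βΔS = −(1.8 × 10⁻⁴)(-0.4)+(7.6 × 10⁻⁴)(+0.04) = 1.0 × 10⁻⁴ → stable
The 125–133 m interval has Δρ < 0: lighter water underlies denser water.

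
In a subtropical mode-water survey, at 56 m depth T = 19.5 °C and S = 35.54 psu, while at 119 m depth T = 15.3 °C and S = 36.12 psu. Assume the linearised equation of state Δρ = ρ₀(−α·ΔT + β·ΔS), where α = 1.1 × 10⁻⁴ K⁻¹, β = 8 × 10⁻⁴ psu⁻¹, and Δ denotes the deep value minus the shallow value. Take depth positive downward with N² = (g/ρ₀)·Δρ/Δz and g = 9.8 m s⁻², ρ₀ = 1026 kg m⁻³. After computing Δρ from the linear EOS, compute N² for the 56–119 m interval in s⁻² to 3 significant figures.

ΔT = -4.2 K, ΔS = +0.58 psu (deep − shallow).
Δρ/ρ₀ = −αΔT + βΔS = 4.62 × 10⁻⁴ + 4.64 × 10⁻⁴ = 9.26 × 10⁻⁴, so Δρ ≈ 0.9501 kg m⁻³.
N² = (g/ρ₀)·Δρ/Δz = g·(Δρ/ρ₀)/Δz = 9.8 × 9.26 × 10⁻⁴ / 63 = 1.4404 × 10⁻⁴ s⁻² ≈ 1.44 × 10⁻⁴ s⁻².

1.44 × 10⁻⁴ s⁻²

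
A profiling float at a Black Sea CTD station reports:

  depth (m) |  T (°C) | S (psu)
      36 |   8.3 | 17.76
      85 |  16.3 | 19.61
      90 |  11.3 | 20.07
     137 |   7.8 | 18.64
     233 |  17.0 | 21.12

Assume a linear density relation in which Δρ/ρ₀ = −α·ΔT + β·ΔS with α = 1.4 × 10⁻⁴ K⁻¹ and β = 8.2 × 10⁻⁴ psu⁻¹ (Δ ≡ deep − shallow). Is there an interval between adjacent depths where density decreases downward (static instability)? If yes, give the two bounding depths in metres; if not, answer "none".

90–137 m

Evaluate Δρ/ρ₀ = −αΔT + βΔS across each adjacent pair:
  36–85 m: −αΔT+βΔS = −(1.4 × 10⁻⁴)(+8.0)+(8.2 × 10⁻⁴)(+1.85) = 4.0 × 10⁻⁴ → stable
  85–90 m: −αΔT+βΔS = −(1.4 × 10⁻⁴)(-5.0)+(8.2 × 10⁻⁴)(+0.46) = 1.1 × 10⁻³ → stable
  90–137 m: −αΔT+βΔS = −(1.4 × 10⁻⁴)(-3.5)+(8.2 × 10⁻⁴)(-1.43) = -6.8 × 10⁻⁴ → UNSTABLE
  137–233 m: −αΔT+βΔS = −(1.4 × 10⁻⁴)(+9.2)+(8.2 × 10⁻⁴)(+2.48) = 7.5 × 10⁻⁴ → stable
The 90–137 m interval has Δρ < 0: lighter water underlies denser water.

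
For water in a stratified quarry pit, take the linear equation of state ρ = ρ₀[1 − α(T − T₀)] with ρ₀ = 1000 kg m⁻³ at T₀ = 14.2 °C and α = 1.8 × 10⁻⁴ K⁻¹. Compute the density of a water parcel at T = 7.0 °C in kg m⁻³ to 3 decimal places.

1001.296 kg m⁻³

T − T₀ = -7.2 K.
Bracket = 1 − α·(-7.2) = 1 + (1.296 × 10⁻³) = 1.0012960.
ρ = 1000 × 1.0012960 = 1001.296 kg m⁻³.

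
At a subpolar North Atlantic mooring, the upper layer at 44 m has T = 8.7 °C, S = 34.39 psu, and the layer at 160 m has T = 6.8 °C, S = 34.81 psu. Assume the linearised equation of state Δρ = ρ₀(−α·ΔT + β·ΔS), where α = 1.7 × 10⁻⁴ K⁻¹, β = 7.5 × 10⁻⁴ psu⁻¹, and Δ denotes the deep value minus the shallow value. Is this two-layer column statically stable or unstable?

stable

ΔT = 6.8 − 8.7 = -1.9 K and ΔS = 34.81 − 34.39 = +0.42 psu (deep − shallow).
−αΔT = 3.23 × 10⁻⁴; βΔS = 3.15 × 10⁻⁴; sum Δρ/ρ₀ = 6.38 × 10⁻⁴.
Δρ/ρ₀ > 0, so Δρ > 0: deeper water is denser → statically stable.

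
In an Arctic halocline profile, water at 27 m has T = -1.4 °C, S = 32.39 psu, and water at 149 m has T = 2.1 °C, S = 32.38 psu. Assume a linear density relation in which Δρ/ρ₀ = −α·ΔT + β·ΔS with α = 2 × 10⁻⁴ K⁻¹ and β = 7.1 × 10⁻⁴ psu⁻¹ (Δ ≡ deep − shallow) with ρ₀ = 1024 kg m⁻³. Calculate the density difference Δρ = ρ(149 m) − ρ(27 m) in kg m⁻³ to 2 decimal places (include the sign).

ΔT = +3.5 K, ΔS = -0.01 psu (deep − shallow).
Δρ/ρ₀ = −(2 × 10⁻⁴)(+3.5) + (7.1 × 10⁻⁴)(-0.01) = -7.071 × 10⁻⁴.
Δρ = 1024 × (-7.071 × 10⁻⁴) = -0.72 kg m⁻³.
Negative Δρ: lighter below, statically unstable.

-0.72 kg m⁻³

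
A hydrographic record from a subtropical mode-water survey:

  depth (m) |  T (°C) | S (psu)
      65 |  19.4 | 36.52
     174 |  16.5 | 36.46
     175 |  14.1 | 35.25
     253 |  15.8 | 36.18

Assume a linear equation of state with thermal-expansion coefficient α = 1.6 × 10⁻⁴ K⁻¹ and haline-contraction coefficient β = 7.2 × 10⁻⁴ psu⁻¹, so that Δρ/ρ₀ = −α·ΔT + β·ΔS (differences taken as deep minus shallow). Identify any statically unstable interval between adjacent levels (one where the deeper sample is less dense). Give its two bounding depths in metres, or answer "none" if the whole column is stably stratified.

Evaluate Δρ/ρ₀ = −αΔT + βΔS across each adjacent pair:
  65–174 m: −αΔT+βΔS = −(1.6 × 10⁻⁴)(-2.9)+(7.2 × 10⁻⁴)(-0.06) = 4.2 × 10⁻⁴ → stable
  174–175 m: −αΔT+βΔS = −(1.6 × 10⁻⁴)(-2.4)+(7.2 × 10⁻⁴)(-1.21) = -4.9 × 10⁻⁴ → UNSTABLE
  175–253 m: −αΔT+βΔS = −(1.6 × 10⁻⁴)(+1.7)+(7.2 × 10⁻⁴)(+0.93) = 4.0 × 10⁻⁴ → stable
The 174–175 m interval has Δρ < 0: lighter water underlies denser water.

174–175 m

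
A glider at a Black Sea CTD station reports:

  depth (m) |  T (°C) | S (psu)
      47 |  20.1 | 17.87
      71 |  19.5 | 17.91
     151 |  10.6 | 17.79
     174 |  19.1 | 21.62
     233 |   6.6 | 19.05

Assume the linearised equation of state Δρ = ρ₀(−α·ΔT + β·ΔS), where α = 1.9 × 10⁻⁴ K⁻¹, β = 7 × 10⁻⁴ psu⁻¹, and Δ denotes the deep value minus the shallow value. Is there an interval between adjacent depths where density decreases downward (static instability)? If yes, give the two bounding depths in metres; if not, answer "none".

none

Evaluate Δρ/ρ₀ = −αΔT + βΔS across each adjacent pair:
  47–71 m: −αΔT+βΔS = −(1.9 × 10⁻⁴)(-0.6)+(7 × 10⁻⁴)(+0.04) = 1.4 × 10⁻⁴ → stable
  71–151 m: −αΔT+βΔS = −(1.9 × 10⁻⁴)(-8.9)+(7 × 10⁻⁴)(-0.12) = 1.6 × 10⁻³ → stable
  151–174 m: −αΔT+βΔS = −(1.9 × 10⁻⁴)(+8.5)+(7 × 10⁻⁴)(+3.83) = 1.1 × 10⁻³ → stable
  174–233 m: −αΔT+βΔS = −(1.9 × 10⁻⁴)(-12.5)+(7 × 10⁻⁴)(-2.57) = 5.8 × 10⁻⁴ → stable
Every interval has Δρ > 0: the column is stably stratified throughout.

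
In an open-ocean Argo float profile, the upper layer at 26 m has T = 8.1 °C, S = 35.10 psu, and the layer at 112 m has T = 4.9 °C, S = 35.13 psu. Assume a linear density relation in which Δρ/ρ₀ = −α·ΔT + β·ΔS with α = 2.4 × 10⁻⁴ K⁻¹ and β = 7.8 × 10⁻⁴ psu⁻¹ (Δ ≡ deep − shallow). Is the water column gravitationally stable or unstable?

stable

ΔT = 4.9 − 8.1 = -3.2 K and ΔS = 35.13 − 35.10 = +0.03 psu (deep − shallow).
−αΔT = 7.68 × 10⁻⁴; βΔS = 2.34 × 10⁻⁵; sum Δρ/ρ₀ = 7.914 × 10⁻⁴.
Δρ/ρ₀ > 0, so Δρ > 0: deeper water is denser → statically stable.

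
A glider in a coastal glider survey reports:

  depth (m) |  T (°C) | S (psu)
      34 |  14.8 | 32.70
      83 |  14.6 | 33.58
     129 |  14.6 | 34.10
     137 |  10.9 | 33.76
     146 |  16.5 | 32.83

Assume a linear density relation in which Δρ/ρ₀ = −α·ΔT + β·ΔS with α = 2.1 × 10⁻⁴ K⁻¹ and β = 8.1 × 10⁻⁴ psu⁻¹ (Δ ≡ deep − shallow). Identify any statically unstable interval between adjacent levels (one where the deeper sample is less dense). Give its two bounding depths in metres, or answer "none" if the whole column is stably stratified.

137–146 m

Evaluate Δρ/ρ₀ = −αΔT + βΔS across each adjacent pair:
  34–83 m: −αΔT+βΔS = −(2.1 × 10⁻⁴)(-0.2)+(8.1 × 10⁻⁴)(+0.88) = 7.5 × 10⁻⁴ → stable
  83–129 m: −αΔT+βΔS = −(2.1 × 10⁻⁴)(+0.0)+(8.1 × 10⁻⁴)(+0.52) = 4.2 × 10⁻⁴ → stable
  129–137 m: −αΔT+βΔS = −(2.1 × 10⁻⁴)(-3.7)+(8.1 × 10⁻⁴)(-0.34) = 5.0 × 10⁻⁴ → stable
  137–146 m: −αΔT+βΔS = −(2.1 × 10⁻⁴)(+5.6)+(8.1 × 10⁻⁴)(-0.93) = -1.9 × 10⁻³ → UNSTABLE
The 137–146 m interval has Δρ < 0: lighter water underlies denser water.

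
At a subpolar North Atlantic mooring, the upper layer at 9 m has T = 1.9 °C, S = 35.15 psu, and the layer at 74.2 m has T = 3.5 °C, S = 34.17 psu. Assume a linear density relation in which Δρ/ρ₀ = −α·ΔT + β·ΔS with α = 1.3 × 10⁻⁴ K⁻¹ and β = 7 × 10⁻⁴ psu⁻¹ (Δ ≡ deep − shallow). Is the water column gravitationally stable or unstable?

unstable

ΔT = 3.5 − 1.9 = +1.6 K and ΔS = 34.17 − 35.15 = -0.98 psu (deep − shallow).
−αΔT = -2.08 × 10⁻⁴; βΔS = -6.86 × 10⁻⁴; sum Δρ/ρ₀ = -8.94 × 10⁻⁴.
Δρ/ρ₀ < 0, so Δρ < 0: deeper water is lighter → statically unstable; the column would overturn.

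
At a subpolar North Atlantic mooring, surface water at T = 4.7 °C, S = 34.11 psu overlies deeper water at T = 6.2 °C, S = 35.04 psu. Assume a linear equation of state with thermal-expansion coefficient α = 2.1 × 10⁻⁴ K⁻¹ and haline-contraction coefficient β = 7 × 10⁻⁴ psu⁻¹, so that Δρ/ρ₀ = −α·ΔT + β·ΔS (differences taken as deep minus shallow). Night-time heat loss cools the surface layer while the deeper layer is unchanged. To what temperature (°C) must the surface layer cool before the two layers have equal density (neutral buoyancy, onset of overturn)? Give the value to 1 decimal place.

3.1 °C

Neutral buoyancy requires Δρ = 0, i.e. −α(T_deep − T_surf′) + β(S_deep − S_surf) = 0.
T_surf′ = T_deep − (β/α)·ΔS = 6.2 − (7 × 10⁻⁴/2.1 × 10⁻⁴)·(+0.93) = 3.100 °C.
Cooling required: 4.7 − (3.100) = 1.600 °C.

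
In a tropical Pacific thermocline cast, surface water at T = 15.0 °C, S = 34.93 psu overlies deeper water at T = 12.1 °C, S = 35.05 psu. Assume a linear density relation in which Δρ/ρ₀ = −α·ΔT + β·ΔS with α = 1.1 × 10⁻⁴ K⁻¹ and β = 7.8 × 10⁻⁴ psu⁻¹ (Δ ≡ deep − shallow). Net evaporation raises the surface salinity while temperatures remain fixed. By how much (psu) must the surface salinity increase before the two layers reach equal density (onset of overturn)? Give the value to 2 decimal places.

Neutral buoyancy requires −α(T_deep − T_surf) + β(S_deep − S_surf′) = 0.
S_surf′ = S_deep − (α/β)·ΔT = 35.05 − (1.1 × 10⁻⁴/7.8 × 10⁻⁴)·(-2.9) = 35.4590 psu.
Increase required: 35.4590 − 34.93 = 0.5290 psu.

0.53 psu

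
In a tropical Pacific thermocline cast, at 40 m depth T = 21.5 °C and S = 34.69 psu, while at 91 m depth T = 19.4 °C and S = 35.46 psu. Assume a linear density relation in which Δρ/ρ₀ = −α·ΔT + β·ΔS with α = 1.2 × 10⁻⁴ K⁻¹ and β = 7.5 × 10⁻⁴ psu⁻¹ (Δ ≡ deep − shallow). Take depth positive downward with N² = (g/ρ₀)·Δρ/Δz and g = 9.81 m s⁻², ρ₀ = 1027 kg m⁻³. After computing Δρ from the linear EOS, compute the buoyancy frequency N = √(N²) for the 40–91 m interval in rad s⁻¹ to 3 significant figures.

0.0126 rad s⁻¹

ΔT = -2.1 K, ΔS = +0.77 psu (deep − shallow).
Δρ/ρ₀ = −αΔT + βΔS = 2.52 × 10⁻⁴ + 5.775 × 10⁻⁴ = 8.295 × 10⁻⁴, so Δρ ≈ 0.8519 kg m⁻³.
N² = (g/ρ₀)·Δρ/Δz = g·(Δρ/ρ₀)/Δz = 9.81 × 8.295 × 10⁻⁴ / 51 = 1.5956 × 10⁻⁴ s⁻².
N = √(1.5956 × 10⁻⁴) = 0.012632 rad s⁻¹ ≈ 0.0126 rad s⁻¹.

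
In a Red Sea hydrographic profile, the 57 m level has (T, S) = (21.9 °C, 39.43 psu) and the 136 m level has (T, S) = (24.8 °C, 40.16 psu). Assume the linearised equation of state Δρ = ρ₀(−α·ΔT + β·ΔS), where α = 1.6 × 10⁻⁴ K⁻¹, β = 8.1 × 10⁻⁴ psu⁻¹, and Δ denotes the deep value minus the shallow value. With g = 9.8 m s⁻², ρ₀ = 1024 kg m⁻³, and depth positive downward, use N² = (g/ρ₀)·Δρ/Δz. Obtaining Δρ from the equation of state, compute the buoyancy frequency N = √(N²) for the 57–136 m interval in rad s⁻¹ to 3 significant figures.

ΔT = +2.9 K, ΔS = +0.73 psu (deep − shallow).
Δρ/ρ₀ = −αΔT + βΔS = -4.64 × 10⁻⁴ + 5.913 × 10⁻⁴ = 1.273 × 10⁻⁴, so Δρ ≈ 0.1304 kg m⁻³.
N² = (g/ρ₀)·Δρ/Δz = g·(Δρ/ρ₀)/Δz = 9.8 × 1.273 × 10⁻⁴ / 79 = 1.5792 × 10⁻⁵ s⁻².
N = √(1.5792 × 10⁻⁵) = 3.9739 × 10⁻³ rad s⁻¹ ≈ 3.97 × 10⁻³ rad s⁻¹.

3.97 × 10⁻³ rad s⁻¹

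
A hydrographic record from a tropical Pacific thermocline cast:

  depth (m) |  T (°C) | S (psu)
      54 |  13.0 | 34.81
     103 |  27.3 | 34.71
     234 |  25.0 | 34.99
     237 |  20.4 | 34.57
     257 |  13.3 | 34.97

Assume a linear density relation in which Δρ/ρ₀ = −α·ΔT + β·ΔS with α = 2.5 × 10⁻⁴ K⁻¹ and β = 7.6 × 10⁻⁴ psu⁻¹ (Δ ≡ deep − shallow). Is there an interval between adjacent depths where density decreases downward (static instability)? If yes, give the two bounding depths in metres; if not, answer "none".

54–103 m

Evaluate Δρ/ρ₀ = −αΔT + βΔS across each adjacent pair:
  54–103 m: −αΔT+βΔS = −(2.5 × 10⁻⁴)(+14.3)+(7.6 × 10⁻⁴)(-0.10) = -3.7 × 10⁻³ → UNSTABLE
  103–234 m: −αΔT+βΔS = −(2.5 × 10⁻⁴)(-2.3)+(7.6 × 10⁻⁴)(+0.28) = 7.9 × 10⁻⁴ → stable
  234–237 m: −αΔT+βΔS = −(2.5 × 10⁻⁴)(-4.6)+(7.6 × 10⁻⁴)(-0.42) = 8.3 × 10⁻⁴ → stable
  237–257 m: −αΔT+βΔS = −(2.5 × 10⁻⁴)(-7.1)+(7.6 × 10⁻⁴)(+0.40) = 2.1 × 10⁻³ → stable
The 54–103 m interval has Δρ < 0: lighter water underlies denser water.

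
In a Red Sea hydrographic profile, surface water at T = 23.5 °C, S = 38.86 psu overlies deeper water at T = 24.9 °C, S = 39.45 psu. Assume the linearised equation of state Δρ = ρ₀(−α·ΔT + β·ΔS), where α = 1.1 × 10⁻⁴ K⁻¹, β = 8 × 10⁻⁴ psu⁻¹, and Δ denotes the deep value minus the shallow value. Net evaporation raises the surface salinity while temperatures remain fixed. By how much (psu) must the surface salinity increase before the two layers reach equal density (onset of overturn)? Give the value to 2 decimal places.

Neutral buoyancy requires −α(T_deep − T_surf) + β(S_deep − S_surf′) = 0.
S_surf′ = S_deep − (α/β)·ΔT = 39.45 − (1.1 × 10⁻⁴/8 × 10⁻⁴)·(+1.4) = 39.2575 psu.
Increase required: 39.2575 − 38.86 = 0.3975 psu.

0.40 psu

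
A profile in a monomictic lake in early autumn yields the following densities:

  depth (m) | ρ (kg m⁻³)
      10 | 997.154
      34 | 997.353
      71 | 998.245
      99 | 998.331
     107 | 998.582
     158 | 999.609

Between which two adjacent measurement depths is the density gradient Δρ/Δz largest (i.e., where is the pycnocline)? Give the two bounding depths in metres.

Compute the density gradient over each adjacent pair:
  10–34 m: Δρ/Δz = 0.199/24 = 8.3 × 10⁻³ kg m⁻⁴
  34–71 m: Δρ/Δz = 0.892/37 = 0.024 kg m⁻⁴
  71–99 m: Δρ/Δz = 0.086/28 = 3.1 × 10⁻³ kg m⁻⁴
  99–107 m: Δρ/Δz = 0.251/8 = 0.031 kg m⁻⁴
  107–158 m: Δρ/Δz = 1.027/51 = 0.020 kg m⁻⁴
The largest gradient is in the 99–107 m interval — the pycnocline.

99–107 m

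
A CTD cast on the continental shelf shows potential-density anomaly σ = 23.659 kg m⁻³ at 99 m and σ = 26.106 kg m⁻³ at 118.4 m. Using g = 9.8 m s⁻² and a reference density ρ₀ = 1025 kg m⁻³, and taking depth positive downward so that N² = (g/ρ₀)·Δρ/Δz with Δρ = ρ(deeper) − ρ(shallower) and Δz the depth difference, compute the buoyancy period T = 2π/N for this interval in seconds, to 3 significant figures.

Δρ = 1026.106 − 1023.659 = 2.447 kg m⁻³ over Δz = 118.4 − 99 = 19.4 m.
N² = (9.8/1025) × (2.447/19.4) = 1.2060 × 10⁻³ s⁻².
N = √(1.2060 × 10⁻³) = 0.034728 rad s⁻¹, so T = 2π/N = 180.93 s ≈ 181 s.

181 s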